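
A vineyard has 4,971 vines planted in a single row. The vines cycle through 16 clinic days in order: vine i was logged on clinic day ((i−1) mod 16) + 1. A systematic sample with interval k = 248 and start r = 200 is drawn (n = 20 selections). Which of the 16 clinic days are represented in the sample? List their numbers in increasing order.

8, 16

Consecutive selections differ by k = 248, so their clinic day numbers differ by 248 mod 16 = 8.
gcd(248, 16) = 8, so the sample visits 16/8 = 2 distinct residues mod 16.
Start 200 is clinic day 8; the clinic days hit are 8, 16.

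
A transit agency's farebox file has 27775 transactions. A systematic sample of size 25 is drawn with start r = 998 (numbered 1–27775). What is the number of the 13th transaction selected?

k = 27775/25 = 1111
13th selection = r + (13−1)·k = 998 + 12×1111 = 998 + 13332 = 14330

14330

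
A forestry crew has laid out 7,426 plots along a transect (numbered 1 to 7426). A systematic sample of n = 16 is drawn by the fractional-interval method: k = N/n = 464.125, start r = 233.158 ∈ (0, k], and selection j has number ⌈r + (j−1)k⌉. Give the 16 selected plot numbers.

j=1: r + 0k = 233.158 → ⌈·⌉ = 234
j=2: r + 1k = 697.283 → ⌈·⌉ = 698
j=3: r + 2k = 1161.408 → ⌈·⌉ = 1162
j=4: r + 3k = 1625.533 → ⌈·⌉ = 1626
j=5: r + 4k = 2089.658 → ⌈·⌉ = 2090
j=6: r + 5k = 2553.783 → ⌈·⌉ = 2554
j=7: r + 6k = 3017.908 → ⌈·⌉ = 3018
j=8: r + 7k = 3482.033 → ⌈·⌉ = 3483
j=9: r + 8k = 3946.158 → ⌈·⌉ = 3947
j=10: r + 9k = 4410.283 → ⌈·⌉ = 4411
j=11: r + 10k = 4874.408 → ⌈·⌉ = 4875
j=12: r + 11k = 5338.533 → ⌈·⌉ = 5339
j=13: r + 12k = 5802.658 → ⌈·⌉ = 5803
j=14: r + 13k = 6266.783 → ⌈·⌉ = 6267
j=15: r + 14k = 6730.908 → ⌈·⌉ = 6731
j=16: r + 15k = 7195.033 → ⌈·⌉ = 7196

234, 698, 1162, 1626, 2090, 2554, 3018, 3483, 3947, 4411, 4875, 5339, 5803, 6267, 6731, 7196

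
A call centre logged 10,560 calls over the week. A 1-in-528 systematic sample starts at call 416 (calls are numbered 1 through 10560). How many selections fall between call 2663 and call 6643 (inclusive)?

k = 528
First selection ≥ 2663: 416 + ⌈(2663−416)/528⌉·528 = 416 + 5×528 = 3056
Last selection ≤ 6643: 416 + ⌊(6643−416)/528⌋·528 = 416 + 11×528 = 6224
Count = 11 − 5 + 1 = 7

7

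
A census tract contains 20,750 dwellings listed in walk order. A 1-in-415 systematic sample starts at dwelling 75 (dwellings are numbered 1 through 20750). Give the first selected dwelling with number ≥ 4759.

5055

k = 415
Steps past start: ⌈(4759 − 75)/415⌉ = ⌈4684/415⌉ = 12
Selected dwelling: 75 + 12×415 = 5055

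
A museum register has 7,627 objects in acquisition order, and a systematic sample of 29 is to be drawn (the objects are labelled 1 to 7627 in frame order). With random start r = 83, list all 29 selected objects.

83, 346, 609, 872, 1135, 1398, 1661, 1924, 2187, 2450, 2713, 2976, 3239, 3502, 3765, 4028, 4291, 4554, 4817, 5080, 5343, 5606, 5869, 6132, 6395, 6658, 6921, 7184, 7447

k = N/n = 7627/29 = 263
object 1: 83
object 2: 83 + 263 = 346
object 3: 346 + 263 = 609
object 4: 609 + 263 = 872
object 5: 872 + 263 = 1135
object 6: 1135 + 263 = 1398
object 7: 1398 + 263 = 1661
object 8: 1661 + 263 = 1924
object 9: 1924 + 263 = 2187
object 10: 2187 + 263 = 2450
object 11: 2450 + 263 = 2713
object 12: 2713 + 263 = 2976
object 13: 2976 + 263 = 3239
object 14: 3239 + 263 = 3502
object 15: 3502 + 263 = 3765
object 16: 3765 + 263 = 4028
object 17: 4028 + 263 = 4291
object 18: 4291 + 263 = 4554
object 19: 4554 + 263 = 4817
object 20: 4817 + 263 = 5080
object 21: 5080 + 263 = 5343
object 22: 5343 + 263 = 5606
object 23: 5606 + 263 = 5869
object 24: 5869 + 263 = 6132
object 25: 6132 + 263 = 6395
object 26: 6395 + 263 = 6658
object 27: 6658 + 263 = 6921
object 28: 6921 + 263 = 7184
object 29: 7184 + 263 = 7447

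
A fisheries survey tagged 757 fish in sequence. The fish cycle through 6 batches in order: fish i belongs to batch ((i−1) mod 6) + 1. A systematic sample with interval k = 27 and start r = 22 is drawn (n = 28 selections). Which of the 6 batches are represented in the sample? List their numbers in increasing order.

Consecutive selections differ by k = 27, so their batch numbers differ by 27 mod 6 = 3.
gcd(27, 6) = 3, so the sample visits 6/3 = 2 distinct residues mod 6.
Start 22 is batch 4; the batches hit are 1, 4.

1, 4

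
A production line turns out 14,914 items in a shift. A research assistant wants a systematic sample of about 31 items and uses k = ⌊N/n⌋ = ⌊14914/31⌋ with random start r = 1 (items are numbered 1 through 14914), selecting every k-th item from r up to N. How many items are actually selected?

32

k = ⌊14914/31⌋ = 481
Achieved size = ⌊(14914 − 1)/481⌋ + 1 = ⌊14913/481⌋ + 1 = 31 + 1 = 32
(last selection: 1 + 31×481 = 14912 ≤ 14914; next would be 15393 > 14914)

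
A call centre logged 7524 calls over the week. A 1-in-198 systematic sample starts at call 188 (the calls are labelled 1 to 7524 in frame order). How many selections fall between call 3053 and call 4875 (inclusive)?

9

k = 198
First selection ≥ 3053: 188 + ⌈(3053−188)/198⌉·198 = 188 + 15×198 = 3158
Last selection ≤ 4875: 188 + ⌊(4875−188)/198⌋·198 = 188 + 23×198 = 4742
Count = 23 − 15 + 1 = 9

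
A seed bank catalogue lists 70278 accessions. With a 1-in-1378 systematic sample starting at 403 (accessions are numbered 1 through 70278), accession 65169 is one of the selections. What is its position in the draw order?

48

k = 1378
position = (65169 − 403)/1378 + 1 = 64766/1378 + 1 = 47 + 1 = 48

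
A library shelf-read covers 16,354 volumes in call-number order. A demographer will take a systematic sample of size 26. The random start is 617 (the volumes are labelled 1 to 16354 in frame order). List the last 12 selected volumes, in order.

9423, 10052, 10681, 11310, 11939, 12568, 13197, 13826, 14455, 15084, 15713, 16342

k = N/n = 16354/26 = 629
15th selection = 617 + 14×629 = 9423
16th: 9423 + 629 = 10052
17th: 10052 + 629 = 10681
18th: 10681 + 629 = 11310
19th: 11310 + 629 = 11939
20th: 11939 + 629 = 12568
21st: 12568 + 629 = 13197
22nd: 13197 + 629 = 13826
23rd: 13826 + 629 = 14455
24th: 14455 + 629 = 15084
25th: 15084 + 629 = 15713
26th: 15713 + 629 = 16342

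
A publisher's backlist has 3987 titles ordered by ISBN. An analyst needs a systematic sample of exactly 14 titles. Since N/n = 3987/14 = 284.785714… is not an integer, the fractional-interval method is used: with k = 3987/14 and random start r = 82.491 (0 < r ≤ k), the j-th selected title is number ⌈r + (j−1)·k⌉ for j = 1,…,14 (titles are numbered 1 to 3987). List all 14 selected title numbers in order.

j=1: r + 0k = 82.491 → ⌈·⌉ = 83
j=2: r + 1k = 367.276714… → ⌈·⌉ = 368
j=3: r + 2k = 652.062428… → ⌈·⌉ = 653
j=4: r + 3k = 936.848142… → ⌈·⌉ = 937
j=5: r + 4k = 1221.633857… → ⌈·⌉ = 1222
j=6: r + 5k = 1506.419571… → ⌈·⌉ = 1507
j=7: r + 6k = 1791.205285… → ⌈·⌉ = 1792
j=8: r + 7k = 2075.991 → ⌈·⌉ = 2076
j=9: r + 8k = 2360.776714… → ⌈·⌉ = 2361
j=10: r + 9k = 2645.562428… → ⌈·⌉ = 2646
j=11: r + 10k = 2930.348142… → ⌈·⌉ = 2931
j=12: r + 11k = 3215.133857… → ⌈·⌉ = 3216
j=13: r + 12k = 3499.919571… → ⌈·⌉ = 3500
j=14: r + 13k = 3784.705285… → ⌈·⌉ = 3785

83, 368, 653, 937, 1222, 1507, 1792, 2076, 2361, 2646, 2931, 3216, 3500, 3785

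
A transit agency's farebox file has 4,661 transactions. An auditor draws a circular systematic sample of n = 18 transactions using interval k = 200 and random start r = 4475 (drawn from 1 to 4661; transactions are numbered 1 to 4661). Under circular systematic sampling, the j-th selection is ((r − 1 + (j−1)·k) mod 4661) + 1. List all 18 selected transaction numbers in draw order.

Selection 1: 4475
Selection 2: 4475 + 200 = 4675 → 4675 − 4661 = 14
Selection 3: 14 + 200 = 214
Selection 4: 214 + 200 = 414
Selection 5: 414 + 200 = 614
Selection 6: 614 + 200 = 814
Selection 7: 814 + 200 = 1014
Selection 8: 1014 + 200 = 1214
Selection 9: 1214 + 200 = 1414
Selection 10: 1414 + 200 = 1614
Selection 11: 1614 + 200 = 1814
Selection 12: 1814 + 200 = 2014
Selection 13: 2014 + 200 = 2214
Selection 14: 2214 + 200 = 2414
Selection 15: 2414 + 200 = 2614
Selection 16: 2614 + 200 = 2814
Selection 17: 2814 + 200 = 3014
Selection 18: 3014 + 200 = 3214

4475, 14, 214, 414, 614, 814, 1014, 1214, 1414, 1614, 1814, 2014, 2214, 2414, 2614, 2814, 3014, 3214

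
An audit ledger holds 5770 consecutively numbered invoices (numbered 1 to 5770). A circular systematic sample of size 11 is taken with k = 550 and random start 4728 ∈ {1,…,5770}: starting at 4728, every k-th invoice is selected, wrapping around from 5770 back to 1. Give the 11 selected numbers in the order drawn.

4728, 5278, 58, 608, 1158, 1708, 2258, 2808, 3358, 3908, 4458

Selection 1: 4728
Selection 2: 4728 + 550 = 5278
Selection 3: 5278 + 550 = 5828 → 5828 − 5770 = 58
Selection 4: 58 + 550 = 608
Selection 5: 608 + 550 = 1158
Selection 6: 1158 + 550 = 1708
Selection 7: 1708 + 550 = 2258
Selection 8: 2258 + 550 = 2808
Selection 9: 2808 + 550 = 3358
Selection 10: 3358 + 550 = 3908
Selection 11: 3908 + 550 = 4458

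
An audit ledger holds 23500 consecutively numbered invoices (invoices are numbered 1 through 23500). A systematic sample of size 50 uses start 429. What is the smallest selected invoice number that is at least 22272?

k = 23500/50 = 470
Steps past start: ⌈(22272 − 429)/470⌉ = ⌈21843/470⌉ = 47
Selected invoice: 429 + 47×470 = 22519

22519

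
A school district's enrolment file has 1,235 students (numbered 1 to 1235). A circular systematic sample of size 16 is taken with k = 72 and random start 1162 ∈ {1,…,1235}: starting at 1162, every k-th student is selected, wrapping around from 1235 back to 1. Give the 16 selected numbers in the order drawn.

1162, 1234, 71, 143, 215, 287, 359, 431, 503, 575, 647, 719, 791, 863, 935, 1007

Selection 1: 1162
Selection 2: 1162 + 72 = 1234
Selection 3: 1234 + 72 = 1306 → 1306 − 1235 = 71
Selection 4: 71 + 72 = 143
Selection 5: 143 + 72 = 215
Selection 6: 215 + 72 = 287
Selection 7: 287 + 72 = 359
Selection 8: 359 + 72 = 431
Selection 9: 431 + 72 = 503
Selection 10: 503 + 72 = 575
Selection 11: 575 + 72 = 647
Selection 12: 647 + 72 = 719
Selection 13: 719 + 72 = 791
Selection 14: 791 + 72 = 863
Selection 15: 863 + 72 = 935
Selection 16: 935 + 72 = 1007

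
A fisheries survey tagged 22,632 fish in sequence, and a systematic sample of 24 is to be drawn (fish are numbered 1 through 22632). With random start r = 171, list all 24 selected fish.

171, 1114, 2057, 3000, 3943, 4886, 5829, 6772, 7715, 8658, 9601, 10544, 11487, 12430, 13373, 14316, 15259, 16202, 17145, 18088, 19031, 19974, 20917, 21860

k = N/n = 22632/24 = 943
fish 1: 171
fish 2: 171 + 943 = 1114
fish 3: 1114 + 943 = 2057
fish 4: 2057 + 943 = 3000
fish 5: 3000 + 943 = 3943
fish 6: 3943 + 943 = 4886
fish 7: 4886 + 943 = 5829
fish 8: 5829 + 943 = 6772
fish 9: 6772 + 943 = 7715
fish 10: 7715 + 943 = 8658
fish 11: 8658 + 943 = 9601
fish 12: 9601 + 943 = 10544
fish 13: 10544 + 943 = 11487
fish 14: 11487 + 943 = 12430
fish 15: 12430 + 943 = 13373
fish 16: 13373 + 943 = 14316
fish 17: 14316 + 943 = 15259
fish 18: 15259 + 943 = 16202
fish 19: 16202 + 943 = 17145
fish 20: 17145 + 943 = 18088
fish 21: 18088 + 943 = 19031
fish 22: 19031 + 943 = 19974
fish 23: 19974 + 943 = 20917
fish 24: 20917 + 943 = 21860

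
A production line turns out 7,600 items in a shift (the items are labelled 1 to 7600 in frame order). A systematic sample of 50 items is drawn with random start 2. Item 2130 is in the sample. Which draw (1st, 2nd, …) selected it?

15

k = 7600/50 = 152
position = (2130 − 2)/152 + 1 = 2128/152 + 1 = 14 + 1 = 15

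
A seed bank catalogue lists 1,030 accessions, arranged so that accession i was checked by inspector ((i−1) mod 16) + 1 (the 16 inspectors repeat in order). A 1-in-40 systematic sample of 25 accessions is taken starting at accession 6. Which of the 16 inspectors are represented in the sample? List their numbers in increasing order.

Consecutive selections differ by k = 40, so their inspector numbers differ by 40 mod 16 = 8.
gcd(40, 16) = 8, so the sample visits 16/8 = 2 distinct residues mod 16.
Start 6 is inspector 6; the inspectors hit are 6, 14.

6, 14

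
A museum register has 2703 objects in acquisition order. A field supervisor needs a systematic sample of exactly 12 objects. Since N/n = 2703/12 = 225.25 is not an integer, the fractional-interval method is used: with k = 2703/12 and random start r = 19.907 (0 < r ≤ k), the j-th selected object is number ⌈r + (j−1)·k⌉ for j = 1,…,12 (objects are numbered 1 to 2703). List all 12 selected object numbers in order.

20, 246, 471, 696, 921, 1147, 1372, 1597, 1822, 2048, 2273, 2498

j=1: r + 0k = 19.907 → ⌈·⌉ = 20
j=2: r + 1k = 245.157 → ⌈·⌉ = 246
j=3: r + 2k = 470.407 → ⌈·⌉ = 471
j=4: r + 3k = 695.657 → ⌈·⌉ = 696
j=5: r + 4k = 920.907 → ⌈·⌉ = 921
j=6: r + 5k = 1146.157 → ⌈·⌉ = 1147
j=7: r + 6k = 1371.407 → ⌈·⌉ = 1372
j=8: r + 7k = 1596.657 → ⌈·⌉ = 1597
j=9: r + 8k = 1821.907 → ⌈·⌉ = 1822
j=10: r + 9k = 2047.157 → ⌈·⌉ = 2048
j=11: r + 10k = 2272.407 → ⌈·⌉ = 2273
j=12: r + 11k = 2497.657 → ⌈·⌉ = 2498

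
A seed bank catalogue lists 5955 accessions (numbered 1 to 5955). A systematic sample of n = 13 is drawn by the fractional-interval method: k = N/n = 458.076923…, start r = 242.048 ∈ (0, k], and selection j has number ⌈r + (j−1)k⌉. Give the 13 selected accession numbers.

j=1: r + 0k = 242.048 → ⌈·⌉ = 243
j=2: r + 1k = 700.124923… → ⌈·⌉ = 701
j=3: r + 2k = 1158.201846… → ⌈·⌉ = 1159
j=4: r + 3k = 1616.278769… → ⌈·⌉ = 1617
j=5: r + 4k = 2074.355692… → ⌈·⌉ = 2075
j=6: r + 5k = 2532.432615… → ⌈·⌉ = 2533
j=7: r + 6k = 2990.509538… → ⌈·⌉ = 2991
j=8: r + 7k = 3448.586461… → ⌈·⌉ = 3449
j=9: r + 8k = 3906.663384… → ⌈·⌉ = 3907
j=10: r + 9k = 4364.740307… → ⌈·⌉ = 4365
j=11: r + 10k = 4822.817230… → ⌈·⌉ = 4823
j=12: r + 11k = 5280.894153… → ⌈·⌉ = 5281
j=13: r + 12k = 5738.971076… → ⌈·⌉ = 5739

243, 701, 1159, 1617, 2075, 2533, 2991, 3449, 3907, 4365, 4823, 5281, 5739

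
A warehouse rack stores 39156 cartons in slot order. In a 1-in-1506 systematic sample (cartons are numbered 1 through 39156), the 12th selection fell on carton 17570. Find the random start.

k = 1506
r = 17570 − (12−1)×1506 = 17570 − 16566 = 1004

1004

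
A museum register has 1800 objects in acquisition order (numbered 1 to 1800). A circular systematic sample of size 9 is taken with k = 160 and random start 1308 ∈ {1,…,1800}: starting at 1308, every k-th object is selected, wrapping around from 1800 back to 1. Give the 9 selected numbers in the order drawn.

Selection 1: 1308
Selection 2: 1308 + 160 = 1468
Selection 3: 1468 + 160 = 1628
Selection 4: 1628 + 160 = 1788
Selection 5: 1788 + 160 = 1948 → 1948 − 1800 = 148
Selection 6: 148 + 160 = 308
Selection 7: 308 + 160 = 468
Selection 8: 468 + 160 = 628
Selection 9: 628 + 160 = 788

1308, 1468, 1628, 1788, 148, 308, 468, 628, 788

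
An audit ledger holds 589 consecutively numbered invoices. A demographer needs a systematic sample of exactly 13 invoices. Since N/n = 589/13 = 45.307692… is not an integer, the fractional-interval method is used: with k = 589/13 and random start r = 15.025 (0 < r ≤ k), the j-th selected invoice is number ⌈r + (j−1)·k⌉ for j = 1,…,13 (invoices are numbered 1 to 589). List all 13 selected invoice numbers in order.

j=1: r + 0k = 15.025 → ⌈·⌉ = 16
j=2: r + 1k = 60.332692… → ⌈·⌉ = 61
j=3: r + 2k = 105.640384… → ⌈·⌉ = 106
j=4: r + 3k = 150.948076… → ⌈·⌉ = 151
j=5: r + 4k = 196.255769… → ⌈·⌉ = 197
j=6: r + 5k = 241.563461… → ⌈·⌉ = 242
j=7: r + 6k = 286.871153… → ⌈·⌉ = 287
j=8: r + 7k = 332.178846… → ⌈·⌉ = 333
j=9: r + 8k = 377.486538… → ⌈·⌉ = 378
j=10: r + 9k = 422.794230… → ⌈·⌉ = 423
j=11: r + 10k = 468.101923… → ⌈·⌉ = 469
j=12: r + 11k = 513.409615… → ⌈·⌉ = 514
j=13: r + 12k = 558.717307… → ⌈·⌉ = 559

16, 61, 106, 151, 197, 242, 287, 333, 378, 423, 469, 514, 559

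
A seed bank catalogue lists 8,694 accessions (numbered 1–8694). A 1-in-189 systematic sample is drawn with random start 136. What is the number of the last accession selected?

8641

k = 189
46th selection = r + (46−1)·k = 136 + 45×189 = 136 + 8505 = 8641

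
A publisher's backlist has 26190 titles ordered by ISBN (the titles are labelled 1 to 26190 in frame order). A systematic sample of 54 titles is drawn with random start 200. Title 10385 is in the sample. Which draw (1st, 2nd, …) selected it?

k = 26190/54 = 485
position = (10385 − 200)/485 + 1 = 10185/485 + 1 = 21 + 1 = 22

22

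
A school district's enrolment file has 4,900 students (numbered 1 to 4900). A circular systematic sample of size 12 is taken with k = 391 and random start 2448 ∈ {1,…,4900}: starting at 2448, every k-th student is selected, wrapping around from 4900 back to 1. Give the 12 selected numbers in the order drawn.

Selection 1: 2448
Selection 2: 2448 + 391 = 2839
Selection 3: 2839 + 391 = 3230
Selection 4: 3230 + 391 = 3621
Selection 5: 3621 + 391 = 4012
Selection 6: 4012 + 391 = 4403
Selection 7: 4403 + 391 = 4794
Selection 8: 4794 + 391 = 5185 → 5185 − 4900 = 285
Selection 9: 285 + 391 = 676
Selection 10: 676 + 391 = 1067
Selection 11: 1067 + 391 = 1458
Selection 12: 1458 + 391 = 1849

2448, 2839, 3230, 3621, 4012, 4403, 4794, 285, 676, 1067, 1458, 1849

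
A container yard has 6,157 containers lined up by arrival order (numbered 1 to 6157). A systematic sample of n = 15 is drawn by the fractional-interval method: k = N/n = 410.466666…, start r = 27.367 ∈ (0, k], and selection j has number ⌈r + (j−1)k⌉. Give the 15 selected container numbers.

j=1: r + 0k = 27.367 → ⌈·⌉ = 28
j=2: r + 1k = 437.833666… → ⌈·⌉ = 438
j=3: r + 2k = 848.300333… → ⌈·⌉ = 849
j=4: r + 3k = 1258.767 → ⌈·⌉ = 1259
j=5: r + 4k = 1669.233666… → ⌈·⌉ = 1670
j=6: r + 5k = 2079.700333… → ⌈·⌉ = 2080
j=7: r + 6k = 2490.167 → ⌈·⌉ = 2491
j=8: r + 7k = 2900.633666… → ⌈·⌉ = 2901
j=9: r + 8k = 3311.100333… → ⌈·⌉ = 3312
j=10: r + 9k = 3721.567 → ⌈·⌉ = 3722
j=11: r + 10k = 4132.033666… → ⌈·⌉ = 4133
j=12: r + 11k = 4542.500333… → ⌈·⌉ = 4543
j=13: r + 12k = 4952.967 → ⌈·⌉ = 4953
j=14: r + 13k = 5363.433666… → ⌈·⌉ = 5364
j=15: r + 14k = 5773.900333… → ⌈·⌉ = 5774

28, 438, 849, 1259, 1670, 2080, 2491, 2901, 3312, 3722, 4133, 4543, 4953, 5364, 5774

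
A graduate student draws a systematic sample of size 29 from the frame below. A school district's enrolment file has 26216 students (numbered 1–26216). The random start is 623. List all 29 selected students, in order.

623, 1527, 2431, 3335, 4239, 5143, 6047, 6951, 7855, 8759, 9663, 10567, 11471, 12375, 13279, 14183, 15087, 15991, 16895, 17799, 18703, 19607, 20511, 21415, 22319, 23223, 24127, 25031, 25935

k = N/n = 26216/29 = 904
student 1: 623
student 2: 623 + 904 = 1527
student 3: 1527 + 904 = 2431
student 4: 2431 + 904 = 3335
student 5: 3335 + 904 = 4239
student 6: 4239 + 904 = 5143
student 7: 5143 + 904 = 6047
student 8: 6047 + 904 = 6951
student 9: 6951 + 904 = 7855
student 10: 7855 + 904 = 8759
student 11: 8759 + 904 = 9663
student 12: 9663 + 904 = 10567
student 13: 10567 + 904 = 11471
student 14: 11471 + 904 = 12375
student 15: 12375 + 904 = 13279
student 16: 13279 + 904 = 14183
student 17: 14183 + 904 = 15087
student 18: 15087 + 904 = 15991
student 19: 15991 + 904 = 16895
student 20: 16895 + 904 = 17799
student 21: 17799 + 904 = 18703
student 22: 18703 + 904 = 19607
student 23: 19607 + 904 = 20511
student 24: 20511 + 904 = 21415
student 25: 21415 + 904 = 22319
student 26: 22319 + 904 = 23223
student 27: 23223 + 904 = 24127
student 28: 24127 + 904 = 25031
student 29: 25031 + 904 = 25935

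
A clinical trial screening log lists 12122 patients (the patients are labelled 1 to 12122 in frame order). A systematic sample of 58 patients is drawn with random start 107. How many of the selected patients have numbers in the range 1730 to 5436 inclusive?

18

k = 12122/58 = 209
First selection ≥ 1730: 107 + ⌈(1730−107)/209⌉·209 = 107 + 8×209 = 1779
Last selection ≤ 5436: 107 + ⌊(5436−107)/209⌋·209 = 107 + 25×209 = 5332
Count = 25 − 8 + 1 = 18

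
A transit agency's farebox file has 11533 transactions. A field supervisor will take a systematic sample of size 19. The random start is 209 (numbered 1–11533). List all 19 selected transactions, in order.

k = N/n = 11533/19 = 607
transaction 1: 209
transaction 2: 209 + 607 = 816
transaction 3: 816 + 607 = 1423
transaction 4: 1423 + 607 = 2030
transaction 5: 2030 + 607 = 2637
transaction 6: 2637 + 607 = 3244
transaction 7: 3244 + 607 = 3851
transaction 8: 3851 + 607 = 4458
transaction 9: 4458 + 607 = 5065
transaction 10: 5065 + 607 = 5672
transaction 11: 5672 + 607 = 6279
transaction 12: 6279 + 607 = 6886
transaction 13: 6886 + 607 = 7493
transaction 14: 7493 + 607 = 8100
transaction 15: 8100 + 607 = 8707
transaction 16: 8707 + 607 = 9314
transaction 17: 9314 + 607 = 9921
transaction 18: 9921 + 607 = 10528
transaction 19: 10528 + 607 = 11135

209, 816, 1423, 2030, 2637, 3244, 3851, 4458, 5065, 5672, 6279, 6886, 7493, 8100, 8707, 9314, 9921, 10528, 11135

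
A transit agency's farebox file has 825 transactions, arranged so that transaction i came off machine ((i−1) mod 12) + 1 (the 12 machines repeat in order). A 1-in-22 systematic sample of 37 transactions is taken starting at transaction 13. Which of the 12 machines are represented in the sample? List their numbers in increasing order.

Consecutive selections differ by k = 22, so their machine numbers differ by 22 mod 12 = 10.
gcd(22, 12) = 2, so the sample visits 12/2 = 6 distinct residues mod 12.
Start 13 is machine 1; the machines hit are 1, 3, 5, 7, 9, 11.

1, 3, 5, 7, 9, 11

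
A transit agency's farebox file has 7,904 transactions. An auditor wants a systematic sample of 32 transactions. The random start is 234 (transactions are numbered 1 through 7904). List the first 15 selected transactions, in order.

k = N/n = 7904/32 = 247
transaction 1: 234
transaction 2: 234 + 247 = 481
transaction 3: 481 + 247 = 728
transaction 4: 728 + 247 = 975
transaction 5: 975 + 247 = 1222
transaction 6: 1222 + 247 = 1469
transaction 7: 1469 + 247 = 1716
transaction 8: 1716 + 247 = 1963
transaction 9: 1963 + 247 = 2210
transaction 10: 2210 + 247 = 2457
transaction 11: 2457 + 247 = 2704
transaction 12: 2704 + 247 = 2951
transaction 13: 2951 + 247 = 3198
transaction 14: 3198 + 247 = 3445
transaction 15: 3445 + 247 = 3692

234, 481, 728, 975, 1222, 1469, 1716, 1963, 2210, 2457, 2704, 2951, 3198, 3445, 3692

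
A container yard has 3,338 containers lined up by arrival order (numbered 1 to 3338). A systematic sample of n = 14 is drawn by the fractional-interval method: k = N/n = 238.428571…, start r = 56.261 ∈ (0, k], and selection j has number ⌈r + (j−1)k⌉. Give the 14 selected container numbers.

57, 295, 534, 772, 1010, 1249, 1487, 1726, 1964, 2203, 2441, 2679, 2918, 3156

j=1: r + 0k = 56.261 → ⌈·⌉ = 57
j=2: r + 1k = 294.689571… → ⌈·⌉ = 295
j=3: r + 2k = 533.118142… → ⌈·⌉ = 534
j=4: r + 3k = 771.546714… → ⌈·⌉ = 772
j=5: r + 4k = 1009.975285… → ⌈·⌉ = 1010
j=6: r + 5k = 1248.403857… → ⌈·⌉ = 1249
j=7: r + 6k = 1486.832428… → ⌈·⌉ = 1487
j=8: r + 7k = 1725.261 → ⌈·⌉ = 1726
j=9: r + 8k = 1963.689571… → ⌈·⌉ = 1964
j=10: r + 9k = 2202.118142… → ⌈·⌉ = 2203
j=11: r + 10k = 2440.546714… → ⌈·⌉ = 2441
j=12: r + 11k = 2678.975285… → ⌈·⌉ = 2679
j=13: r + 12k = 2917.403857… → ⌈·⌉ = 2918
j=14: r + 13k = 3155.832428… → ⌈·⌉ = 3156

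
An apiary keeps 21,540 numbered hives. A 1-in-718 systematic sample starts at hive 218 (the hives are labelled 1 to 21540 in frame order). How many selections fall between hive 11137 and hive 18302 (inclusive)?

10

k = 718
First selection ≥ 11137: 218 + ⌈(11137−218)/718⌉·718 = 218 + 16×718 = 11706
Last selection ≤ 18302: 218 + ⌊(18302−218)/718⌋·718 = 218 + 25×718 = 18168
Count = 25 − 16 + 1 = 10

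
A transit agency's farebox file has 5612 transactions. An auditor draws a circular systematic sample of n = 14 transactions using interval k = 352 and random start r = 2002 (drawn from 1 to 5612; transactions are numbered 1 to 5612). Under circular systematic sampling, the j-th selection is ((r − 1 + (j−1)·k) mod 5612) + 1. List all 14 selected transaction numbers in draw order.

Selection 1: 2002
Selection 2: 2002 + 352 = 2354
Selection 3: 2354 + 352 = 2706
Selection 4: 2706 + 352 = 3058
Selection 5: 3058 + 352 = 3410
Selection 6: 3410 + 352 = 3762
Selection 7: 3762 + 352 = 4114
Selection 8: 4114 + 352 = 4466
Selection 9: 4466 + 352 = 4818
Selection 10: 4818 + 352 = 5170
Selection 11: 5170 + 352 = 5522
Selection 12: 5522 + 352 = 5874 → 5874 − 5612 = 262
Selection 13: 262 + 352 = 614
Selection 14: 614 + 352 = 966

2002, 2354, 2706, 3058, 3410, 3762, 4114, 4466, 4818, 5170, 5522, 262, 614, 966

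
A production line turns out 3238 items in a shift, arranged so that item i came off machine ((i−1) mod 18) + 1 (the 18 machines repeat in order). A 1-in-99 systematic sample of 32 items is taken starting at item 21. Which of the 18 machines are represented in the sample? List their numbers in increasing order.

3, 12

Consecutive selections differ by k = 99, so their machine numbers differ by 99 mod 18 = 9.
gcd(99, 18) = 9, so the sample visits 18/9 = 2 distinct residues mod 18.
Start 21 is machine 3; the machines hit are 3, 12.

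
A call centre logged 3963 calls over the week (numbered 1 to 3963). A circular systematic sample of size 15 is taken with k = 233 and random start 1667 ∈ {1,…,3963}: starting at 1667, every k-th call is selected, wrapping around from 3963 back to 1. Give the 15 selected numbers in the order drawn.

1667, 1900, 2133, 2366, 2599, 2832, 3065, 3298, 3531, 3764, 34, 267, 500, 733, 966

Selection 1: 1667
Selection 2: 1667 + 233 = 1900
Selection 3: 1900 + 233 = 2133
Selection 4: 2133 + 233 = 2366
Selection 5: 2366 + 233 = 2599
Selection 6: 2599 + 233 = 2832
Selection 7: 2832 + 233 = 3065
Selection 8: 3065 + 233 = 3298
Selection 9: 3298 + 233 = 3531
Selection 10: 3531 + 233 = 3764
Selection 11: 3764 + 233 = 3997 → 3997 − 3963 = 34
Selection 12: 34 + 233 = 267
Selection 13: 267 + 233 = 500
Selection 14: 500 + 233 = 733
Selection 15: 733 + 233 = 966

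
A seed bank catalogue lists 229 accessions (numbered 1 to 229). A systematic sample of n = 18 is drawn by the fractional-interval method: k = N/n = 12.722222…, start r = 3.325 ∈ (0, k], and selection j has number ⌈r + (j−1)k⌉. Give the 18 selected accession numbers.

j=1: r + 0k = 3.325 → ⌈·⌉ = 4
j=2: r + 1k = 16.047222… → ⌈·⌉ = 17
j=3: r + 2k = 28.769444… → ⌈·⌉ = 29
j=4: r + 3k = 41.491666… → ⌈·⌉ = 42
j=5: r + 4k = 54.213888… → ⌈·⌉ = 55
j=6: r + 5k = 66.936111… → ⌈·⌉ = 67
j=7: r + 6k = 79.658333… → ⌈·⌉ = 80
j=8: r + 7k = 92.380555… → ⌈·⌉ = 93
j=9: r + 8k = 105.102777… → ⌈·⌉ = 106
j=10: r + 9k = 117.825 → ⌈·⌉ = 118
j=11: r + 10k = 130.547222… → ⌈·⌉ = 131
j=12: r + 11k = 143.269444… → ⌈·⌉ = 144
j=13: r + 12k = 155.991666… → ⌈·⌉ = 156
j=14: r + 13k = 168.713888… → ⌈·⌉ = 169
j=15: r + 14k = 181.436111… → ⌈·⌉ = 182
j=16: r + 15k = 194.158333… → ⌈·⌉ = 195
j=17: r + 16k = 206.880555… → ⌈·⌉ = 207
j=18: r + 17k = 219.602777… → ⌈·⌉ = 220

4, 17, 29, 42, 55, 67, 80, 93, 106, 118, 131, 144, 156, 169, 182, 195, 207, 220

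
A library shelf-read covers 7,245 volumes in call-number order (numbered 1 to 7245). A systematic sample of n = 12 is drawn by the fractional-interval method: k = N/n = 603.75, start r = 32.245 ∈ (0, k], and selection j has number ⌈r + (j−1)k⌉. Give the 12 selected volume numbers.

j=1: r + 0k = 32.245 → ⌈·⌉ = 33
j=2: r + 1k = 635.995 → ⌈·⌉ = 636
j=3: r + 2k = 1239.745 → ⌈·⌉ = 1240
j=4: r + 3k = 1843.495 → ⌈·⌉ = 1844
j=5: r + 4k = 2447.245 → ⌈·⌉ = 2448
j=6: r + 5k = 3050.995 → ⌈·⌉ = 3051
j=7: r + 6k = 3654.745 → ⌈·⌉ = 3655
j=8: r + 7k = 4258.495 → ⌈·⌉ = 4259
j=9: r + 8k = 4862.245 → ⌈·⌉ = 4863
j=10: r + 9k = 5465.995 → ⌈·⌉ = 5466
j=11: r + 10k = 6069.745 → ⌈·⌉ = 6070
j=12: r + 11k = 6673.495 → ⌈·⌉ = 6674

33, 636, 1240, 1844, 2448, 3051, 3655, 4259, 4863, 5466, 6070, 6674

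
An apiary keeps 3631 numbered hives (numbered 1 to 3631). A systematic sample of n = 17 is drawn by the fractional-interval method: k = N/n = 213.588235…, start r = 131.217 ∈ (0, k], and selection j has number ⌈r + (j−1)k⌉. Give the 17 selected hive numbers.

j=1: r + 0k = 131.217 → ⌈·⌉ = 132
j=2: r + 1k = 344.805235… → ⌈·⌉ = 345
j=3: r + 2k = 558.393470… → ⌈·⌉ = 559
j=4: r + 3k = 771.981705… → ⌈·⌉ = 772
j=5: r + 4k = 985.569941… → ⌈·⌉ = 986
j=6: r + 5k = 1199.158176… → ⌈·⌉ = 1200
j=7: r + 6k = 1412.746411… → ⌈·⌉ = 1413
j=8: r + 7k = 1626.334647… → ⌈·⌉ = 1627
j=9: r + 8k = 1839.922882… → ⌈·⌉ = 1840
j=10: r + 9k = 2053.511117… → ⌈·⌉ = 2054
j=11: r + 10k = 2267.099352… → ⌈·⌉ = 2268
j=12: r + 11k = 2480.687588… → ⌈·⌉ = 2481
j=13: r + 12k = 2694.275823… → ⌈·⌉ = 2695
j=14: r + 13k = 2907.864058… → ⌈·⌉ = 2908
j=15: r + 14k = 3121.452294… → ⌈·⌉ = 3122
j=16: r + 15k = 3335.040529… → ⌈·⌉ = 3336
j=17: r + 16k = 3548.628764… → ⌈·⌉ = 3549

132, 345, 559, 772, 986, 1200, 1413, 1627, 1840, 2054, 2268, 2481, 2695, 2908, 3122, 3336, 3549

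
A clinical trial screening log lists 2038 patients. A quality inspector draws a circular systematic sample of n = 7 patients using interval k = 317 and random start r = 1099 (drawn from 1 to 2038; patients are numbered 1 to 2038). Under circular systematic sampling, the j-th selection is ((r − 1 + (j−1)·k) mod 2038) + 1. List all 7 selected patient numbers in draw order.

1099, 1416, 1733, 12, 329, 646, 963

Selection 1: 1099
Selection 2: 1099 + 317 = 1416
Selection 3: 1416 + 317 = 1733
Selection 4: 1733 + 317 = 2050 → 2050 − 2038 = 12
Selection 5: 12 + 317 = 329
Selection 6: 329 + 317 = 646
Selection 7: 646 + 317 = 963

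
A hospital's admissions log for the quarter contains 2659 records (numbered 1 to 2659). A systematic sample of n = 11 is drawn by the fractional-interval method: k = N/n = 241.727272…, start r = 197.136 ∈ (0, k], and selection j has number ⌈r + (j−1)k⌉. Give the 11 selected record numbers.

198, 439, 681, 923, 1165, 1406, 1648, 1890, 2131, 2373, 2615

j=1: r + 0k = 197.136 → ⌈·⌉ = 198
j=2: r + 1k = 438.863272… → ⌈·⌉ = 439
j=3: r + 2k = 680.590545… → ⌈·⌉ = 681
j=4: r + 3k = 922.317818… → ⌈·⌉ = 923
j=5: r + 4k = 1164.045090… → ⌈·⌉ = 1165
j=6: r + 5k = 1405.772363… → ⌈·⌉ = 1406
j=7: r + 6k = 1647.499636… → ⌈·⌉ = 1648
j=8: r + 7k = 1889.226909… → ⌈·⌉ = 1890
j=9: r + 8k = 2130.954181… → ⌈·⌉ = 2131
j=10: r + 9k = 2372.681454… → ⌈·⌉ = 2373
j=11: r + 10k = 2614.408727… → ⌈·⌉ = 2615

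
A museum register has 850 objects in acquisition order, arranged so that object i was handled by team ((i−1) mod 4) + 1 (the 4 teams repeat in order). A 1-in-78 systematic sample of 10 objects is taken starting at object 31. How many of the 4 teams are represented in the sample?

Consecutive selections differ by k = 78, so their team numbers differ by 78 mod 4 = 2.
gcd(78, 4) = 2, so the sample visits 4/2 = 2 distinct residues mod 4.
Start 31 is team 3; the teams hit are 1, 3.

2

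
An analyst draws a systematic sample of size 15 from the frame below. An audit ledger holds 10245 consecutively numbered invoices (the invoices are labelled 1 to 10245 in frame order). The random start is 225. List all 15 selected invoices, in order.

225, 908, 1591, 2274, 2957, 3640, 4323, 5006, 5689, 6372, 7055, 7738, 8421, 9104, 9787

k = N/n = 10245/15 = 683
invoice 1: 225
invoice 2: 225 + 683 = 908
invoice 3: 908 + 683 = 1591
invoice 4: 1591 + 683 = 2274
invoice 5: 2274 + 683 = 2957
invoice 6: 2957 + 683 = 3640
invoice 7: 3640 + 683 = 4323
invoice 8: 4323 + 683 = 5006
invoice 9: 5006 + 683 = 5689
invoice 10: 5689 + 683 = 6372
invoice 11: 6372 + 683 = 7055
invoice 12: 7055 + 683 = 7738
invoice 13: 7738 + 683 = 8421
invoice 14: 8421 + 683 = 9104
invoice 15: 9104 + 683 = 9787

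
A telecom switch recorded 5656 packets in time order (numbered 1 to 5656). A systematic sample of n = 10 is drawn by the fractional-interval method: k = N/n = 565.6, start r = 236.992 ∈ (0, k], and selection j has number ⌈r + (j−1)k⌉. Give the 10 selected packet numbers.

j=1: r + 0k = 236.992 → ⌈·⌉ = 237
j=2: r + 1k = 802.592 → ⌈·⌉ = 803
j=3: r + 2k = 1368.192 → ⌈·⌉ = 1369
j=4: r + 3k = 1933.792 → ⌈·⌉ = 1934
j=5: r + 4k = 2499.392 → ⌈·⌉ = 2500
j=6: r + 5k = 3064.992 → ⌈·⌉ = 3065
j=7: r + 6k = 3630.592 → ⌈·⌉ = 3631
j=8: r + 7k = 4196.192 → ⌈·⌉ = 4197
j=9: r + 8k = 4761.792 → ⌈·⌉ = 4762
j=10: r + 9k = 5327.392 → ⌈·⌉ = 5328

237, 803, 1369, 1934, 2500, 3065, 3631, 4197, 4762, 5328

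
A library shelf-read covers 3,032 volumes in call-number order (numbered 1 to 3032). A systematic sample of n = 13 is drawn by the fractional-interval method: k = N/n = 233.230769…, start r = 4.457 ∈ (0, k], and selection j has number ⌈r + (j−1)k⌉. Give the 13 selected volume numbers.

j=1: r + 0k = 4.457 → ⌈·⌉ = 5
j=2: r + 1k = 237.687769… → ⌈·⌉ = 238
j=3: r + 2k = 470.918538… → ⌈·⌉ = 471
j=4: r + 3k = 704.149307… → ⌈·⌉ = 705
j=5: r + 4k = 937.380076… → ⌈·⌉ = 938
j=6: r + 5k = 1170.610846… → ⌈·⌉ = 1171
j=7: r + 6k = 1403.841615… → ⌈·⌉ = 1404
j=8: r + 7k = 1637.072384… → ⌈·⌉ = 1638
j=9: r + 8k = 1870.303153… → ⌈·⌉ = 1871
j=10: r + 9k = 2103.533923… → ⌈·⌉ = 2104
j=11: r + 10k = 2336.764692… → ⌈·⌉ = 2337
j=12: r + 11k = 2569.995461… → ⌈·⌉ = 2570
j=13: r + 12k = 2803.226230… → ⌈·⌉ = 2804

5, 238, 471, 705, 938, 1171, 1404, 1638, 1871, 2104, 2337, 2570, 2804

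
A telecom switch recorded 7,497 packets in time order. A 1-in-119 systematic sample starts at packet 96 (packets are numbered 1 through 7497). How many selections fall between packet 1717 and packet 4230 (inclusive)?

21

k = 119
First selection ≥ 1717: 96 + ⌈(1717−96)/119⌉·119 = 96 + 14×119 = 1762
Last selection ≤ 4230: 96 + ⌊(4230−96)/119⌋·119 = 96 + 34×119 = 4142
Count = 34 − 14 + 1 = 21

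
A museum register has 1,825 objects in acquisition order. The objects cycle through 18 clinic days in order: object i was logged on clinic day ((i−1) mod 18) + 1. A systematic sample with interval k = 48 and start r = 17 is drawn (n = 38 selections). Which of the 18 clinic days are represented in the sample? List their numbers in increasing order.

5, 11, 17

Consecutive selections differ by k = 48, so their clinic day numbers differ by 48 mod 18 = 12.
gcd(48, 18) = 6, so the sample visits 18/6 = 3 distinct residues mod 18.
Start 17 is clinic day 17; the clinic days hit are 5, 11, 17.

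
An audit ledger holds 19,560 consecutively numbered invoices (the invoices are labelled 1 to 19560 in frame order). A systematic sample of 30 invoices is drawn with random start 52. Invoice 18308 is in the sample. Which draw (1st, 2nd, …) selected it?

k = 19560/30 = 652
position = (18308 − 52)/652 + 1 = 18256/652 + 1 = 28 + 1 = 29

29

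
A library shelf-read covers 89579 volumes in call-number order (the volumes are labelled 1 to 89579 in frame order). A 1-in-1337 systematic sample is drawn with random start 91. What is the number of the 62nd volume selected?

k = 1337
62nd selection = r + (62−1)·k = 91 + 61×1337 = 91 + 81557 = 81648

81648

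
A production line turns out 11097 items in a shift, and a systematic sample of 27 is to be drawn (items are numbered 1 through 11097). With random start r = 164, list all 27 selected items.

k = N/n = 11097/27 = 411
item 1: 164
item 2: 164 + 411 = 575
item 3: 575 + 411 = 986
item 4: 986 + 411 = 1397
item 5: 1397 + 411 = 1808
item 6: 1808 + 411 = 2219
item 7: 2219 + 411 = 2630
item 8: 2630 + 411 = 3041
item 9: 3041 + 411 = 3452
item 10: 3452 + 411 = 3863
item 11: 3863 + 411 = 4274
item 12: 4274 + 411 = 4685
item 13: 4685 + 411 = 5096
item 14: 5096 + 411 = 5507
item 15: 5507 + 411 = 5918
item 16: 5918 + 411 = 6329
item 17: 6329 + 411 = 6740
item 18: 6740 + 411 = 7151
item 19: 7151 + 411 = 7562
item 20: 7562 + 411 = 7973
item 21: 7973 + 411 = 8384
item 22: 8384 + 411 = 8795
item 23: 8795 + 411 = 9206
item 24: 9206 + 411 = 9617
item 25: 9617 + 411 = 10028
item 26: 10028 + 411 = 10439
item 27: 10439 + 411 = 10850

164, 575, 986, 1397, 1808, 2219, 2630, 3041, 3452, 3863, 4274, 4685, 5096, 5507, 5918, 6329, 6740, 7151, 7562, 7973, 8384, 8795, 9206, 9617, 10028, 10439, 10850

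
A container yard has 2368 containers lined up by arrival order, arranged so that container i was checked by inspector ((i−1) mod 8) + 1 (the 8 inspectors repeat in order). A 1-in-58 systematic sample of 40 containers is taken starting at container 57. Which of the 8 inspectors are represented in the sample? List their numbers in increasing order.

1, 3, 5, 7

Consecutive selections differ by k = 58, so their inspector numbers differ by 58 mod 8 = 2.
gcd(58, 8) = 2, so the sample visits 8/2 = 4 distinct residues mod 8.
Start 57 is inspector 1; the inspectors hit are 1, 3, 5, 7.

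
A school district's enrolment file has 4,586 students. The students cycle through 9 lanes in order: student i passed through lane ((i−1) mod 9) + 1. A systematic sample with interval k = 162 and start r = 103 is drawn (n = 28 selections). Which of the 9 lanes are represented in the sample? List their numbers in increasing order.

Consecutive selections differ by k = 162, so their lane numbers differ by 162 mod 9 = 0.
gcd(162, 9) = 9, so the sample visits 9/9 = 1 distinct residues mod 9.
Start 103 is lane 4; the lanes hit are 4.

4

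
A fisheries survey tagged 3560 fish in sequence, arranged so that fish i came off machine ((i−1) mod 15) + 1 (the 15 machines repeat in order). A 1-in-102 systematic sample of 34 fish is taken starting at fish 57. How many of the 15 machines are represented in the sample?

5

Consecutive selections differ by k = 102, so their machine numbers differ by 102 mod 15 = 12.
gcd(102, 15) = 3, so the sample visits 15/3 = 5 distinct residues mod 15.
Start 57 is machine 12; the machines hit are 3, 6, 9, 12, 15.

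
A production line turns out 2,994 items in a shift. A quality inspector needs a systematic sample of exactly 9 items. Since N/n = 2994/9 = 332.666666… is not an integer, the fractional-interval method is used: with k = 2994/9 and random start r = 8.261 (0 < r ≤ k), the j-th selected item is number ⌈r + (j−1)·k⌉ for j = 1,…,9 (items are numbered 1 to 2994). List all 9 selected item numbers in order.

9, 341, 674, 1007, 1339, 1672, 2005, 2337, 2670

j=1: r + 0k = 8.261 → ⌈·⌉ = 9
j=2: r + 1k = 340.927666… → ⌈·⌉ = 341
j=3: r + 2k = 673.594333… → ⌈·⌉ = 674
j=4: r + 3k = 1006.261 → ⌈·⌉ = 1007
j=5: r + 4k = 1338.927666… → ⌈·⌉ = 1339
j=6: r + 5k = 1671.594333… → ⌈·⌉ = 1672
j=7: r + 6k = 2004.261 → ⌈·⌉ = 2005
j=8: r + 7k = 2336.927666… → ⌈·⌉ = 2337
j=9: r + 8k = 2669.594333… → ⌈·⌉ = 2670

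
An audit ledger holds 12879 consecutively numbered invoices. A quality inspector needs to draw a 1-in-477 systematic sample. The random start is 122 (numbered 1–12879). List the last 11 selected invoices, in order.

7754, 8231, 8708, 9185, 9662, 10139, 10616, 11093, 11570, 12047, 12524

17th selection = 122 + 16×477 = 7754
18th: 7754 + 477 = 8231
19th: 8231 + 477 = 8708
20th: 8708 + 477 = 9185
21st: 9185 + 477 = 9662
22nd: 9662 + 477 = 10139
23rd: 10139 + 477 = 10616
24th: 10616 + 477 = 11093
25th: 11093 + 477 = 11570
26th: 11570 + 477 = 12047
27th: 12047 + 477 = 12524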